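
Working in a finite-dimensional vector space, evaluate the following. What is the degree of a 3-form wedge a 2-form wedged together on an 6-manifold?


The degree of a wedge product is the sum of the degrees of the individual forms.
Degrees: 3, 2
Total degree = 3 + 2 = 5

5


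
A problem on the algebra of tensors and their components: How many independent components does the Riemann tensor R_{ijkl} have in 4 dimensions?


The Riemann tensor in d dimensions has d^2(d^2 - 1)/12 independent components.
d = 4, so d^2 = 16
d^2 - 1 = 15
d^2(d^2 - 1) = 16 * 15 = 240
Divide by 12: 240 / 12 = 20

20


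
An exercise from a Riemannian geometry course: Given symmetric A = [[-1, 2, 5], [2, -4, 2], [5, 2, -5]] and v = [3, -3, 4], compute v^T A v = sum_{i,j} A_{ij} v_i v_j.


First compute Av:
(Av)_1 = -1*3 + 2*-3 + 5*4 = 11
(Av)_2 = 2*3 + -4*-3 + 2*4 = 26
(Av)_3 = 5*3 + 2*-3 + -5*4 = -11
Av = [11, 26, -11]
Then v^T (Av) = 3*11 + -3*26 + 4*-11
= 33 + -78 + -44 = -89

-89


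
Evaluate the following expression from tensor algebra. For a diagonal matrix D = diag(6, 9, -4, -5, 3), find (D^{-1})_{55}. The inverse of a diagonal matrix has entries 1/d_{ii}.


For a diagonal matrix, the inverse has entries (D^{-1})_{ii} = 1/d_{ii}.
The diagonal entries are: d_{11} = 6, d_{22} = 9, d_{33} = -4, d_{44} = -5, d_{55} = 3
We need (D^{-1})_{55} = 1/d_{55} = 1/3 = 1/3

1/3


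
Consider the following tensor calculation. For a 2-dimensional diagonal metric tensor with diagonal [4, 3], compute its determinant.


For a diagonal metric, the determinant is the product of diagonal entries.
Diagonal entries: 4, 3
det(g) = 4 * 3 = 12

12


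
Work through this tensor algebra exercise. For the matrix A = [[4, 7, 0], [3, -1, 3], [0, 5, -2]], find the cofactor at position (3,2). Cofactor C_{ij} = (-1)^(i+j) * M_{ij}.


To find cofactor C_{32}, delete row 3 and column 2.
The resulting 2x2 submatrix is: [[4, 0], [3, 3]]
Minor M_{32} = 4*3 - 0*3
  = 12 - 0 = 12
Sign = (-1)^(3+2) = (-1)^5 = -1
Cofactor C_{32} = -1 * 12 = -12

-12


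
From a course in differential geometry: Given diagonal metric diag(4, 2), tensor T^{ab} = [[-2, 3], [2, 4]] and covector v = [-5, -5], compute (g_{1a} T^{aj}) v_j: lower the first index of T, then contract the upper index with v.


Step 1: lower the first index. For a diagonal metric, g_{ia} T^{aj} = g_{ii} T^{ij} (no sum on i).
g_{11} = 4
S_1{}^1 = 4 * T^{11} = 4 * -2 = -8
S_1{}^2 = 4 * T^{12} = 4 * 3 = 12
Step 2: contract S_1{}^j with v_j.
S_1{}^1 * v_1 = -8 * -5 = 40
S_1{}^2 * v_2 = 12 * -5 = -60
Result = 40 + -60 = -20

-20


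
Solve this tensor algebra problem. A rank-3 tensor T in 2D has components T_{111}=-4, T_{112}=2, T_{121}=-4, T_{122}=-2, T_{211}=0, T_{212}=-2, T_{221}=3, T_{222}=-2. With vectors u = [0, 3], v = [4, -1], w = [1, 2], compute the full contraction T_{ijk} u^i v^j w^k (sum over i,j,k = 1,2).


S = sum over i,j,k of T_{ijk} u_i v_j w_k. Expanding all 8 terms:
T_{111}*u_1*v_1*w_1 = -4*0*4*1 = 0  (running total: 0)
T_{112}*u_1*v_1*w_2 = 2*0*4*2 = 0  (running total: 0)
T_{121}*u_1*v_2*w_1 = -4*0*-1*1 = 0  (running total: 0)
T_{122}*u_1*v_2*w_2 = -2*0*-1*2 = 0  (running total: 0)
T_{211}*u_2*v_1*w_1 = 0*3*4*1 = 0  (running total: 0)
T_{212}*u_2*v_1*w_2 = -2*3*4*2 = -48  (running total: -48)
T_{221}*u_2*v_2*w_1 = 3*3*-1*1 = -9  (running total: -57)
T_{222}*u_2*v_2*w_2 = -2*3*-1*2 = 12  (running total: -45)
S = -45

-45


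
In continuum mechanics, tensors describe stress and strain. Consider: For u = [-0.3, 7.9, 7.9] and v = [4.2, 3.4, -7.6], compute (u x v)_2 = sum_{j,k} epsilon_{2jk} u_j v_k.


(u x v)_2 = sum_{j,k} epsilon_{2jk} u_j v_k. Only permutations of (1,2,3) contribute; the two non-zero terms are:
eps_{213} u_1 v_3 = -1 * -0.3 * -7.6 = -2.28
eps_{231} u_3 v_1 = 1 * 7.9 * 4.2 = 33.18
(u x v)_2 = 30.9

30.9


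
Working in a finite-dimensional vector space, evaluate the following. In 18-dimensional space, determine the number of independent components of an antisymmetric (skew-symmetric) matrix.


An antisymmetric rank-2 tensor satisfies A_{ij} = -A_{ji}, so diagonal entries are zero.
The independent components are the upper-triangular entries: C(n, 2) = n(n-1)/2.
n = 18
C(18, 2) = 18 * 17 / 2 = 306 / 2 = 153

153


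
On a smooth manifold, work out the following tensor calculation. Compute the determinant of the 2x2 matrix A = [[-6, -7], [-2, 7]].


For a 2x2 matrix [[a, b], [c, d]], det = a*d - b*c.
a = -6, b = -7, c = -2, d = 7
a*d = -6 * 7 = -42
b*c = -7 * -2 = 14
det = -42 - 14 = -56

-56


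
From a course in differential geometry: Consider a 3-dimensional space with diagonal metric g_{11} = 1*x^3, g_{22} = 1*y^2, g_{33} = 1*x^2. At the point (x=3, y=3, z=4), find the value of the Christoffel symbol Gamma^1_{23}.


For a diagonal metric, Gamma^k_{ij} = (1/2) g^{kk} (dg_{ik}/dx_j + dg_{jk}/dx_i - dg_{ij}/dx_k).
The metric is diagonal, so g_{ab} = 0 for a != b.
At the given point: g_{11} = 27, g_{22} = 9, g_{33} = 9
g^{11} = 1/27
dg_{21}/dx_3 = 0 (off-diagonal)
dg_{31}/dx_2 = 0 (off-diagonal)
dg_{23}/dx_1 = 0 (off-diagonal)
Numerator = 0 + 0 - 0 = 0
Gamma^1_{23} = 0 / (2 * 27) = 0

0


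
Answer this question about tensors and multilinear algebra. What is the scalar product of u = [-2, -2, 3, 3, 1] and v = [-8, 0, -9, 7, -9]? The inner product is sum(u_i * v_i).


The inner product u . v = sum of u_i * v_i.
Term-by-term: -2 * -8, -2 * 0, 3 * -9, 3 * 7, 1 * -9
Products: 16, 0, -27, 21, -9
Sum = 16 + 0 + -27 + 21 + -9 = 1

1


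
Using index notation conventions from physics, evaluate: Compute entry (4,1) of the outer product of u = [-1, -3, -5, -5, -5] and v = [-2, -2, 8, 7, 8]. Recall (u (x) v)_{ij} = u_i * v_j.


The outer product entry T_{ij} = u_i * v_j.
We need i=4, j=1.
u_4 = -5, v_1 = -2
T_{4,1} = -5 * -2 = 10

10


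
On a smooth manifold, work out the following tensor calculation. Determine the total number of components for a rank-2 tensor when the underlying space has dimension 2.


The number of components of a rank-r tensor in d dimensions is d^r.
Here d = 2 and r = 2.
2^2 = 4

4


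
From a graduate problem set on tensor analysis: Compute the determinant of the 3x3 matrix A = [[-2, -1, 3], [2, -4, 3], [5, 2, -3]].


Expanding along the first row, det(A) = a11*M_11 - a12*M_12 + a13*M_13, where M_1j is the (1,j) minor.
Minor M_11 = -4*-3 - 3*2 = 6
Minor M_12 = 2*-3 - 3*5 = -21
Minor M_13 = 2*2 - -4*5 = 24
det = -2*(6) - -1*(-21) + 3*(24)
    = -12 - 21 + 72
    = 39

39


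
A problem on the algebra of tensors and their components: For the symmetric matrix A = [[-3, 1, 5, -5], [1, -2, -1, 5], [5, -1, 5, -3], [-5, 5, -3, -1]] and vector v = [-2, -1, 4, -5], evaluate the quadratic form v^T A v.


First compute Av:
(Av)_1 = -3*-2 + 1*-1 + 5*4 + -5*-5 = 50
(Av)_2 = 1*-2 + -2*-1 + -1*4 + 5*-5 = -29
(Av)_3 = 5*-2 + -1*-1 + 5*4 + -3*-5 = 26
(Av)_4 = -5*-2 + 5*-1 + -3*4 + -1*-5 = -2
Av = [50, -29, 26, -2]
Then v^T (Av) = -2*50 + -1*-29 + 4*26 + -5*-2
= -100 + 29 + 104 + 10 = 43

43


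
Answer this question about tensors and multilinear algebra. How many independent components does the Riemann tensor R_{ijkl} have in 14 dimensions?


The Riemann tensor in d dimensions has d^2(d^2 - 1)/12 independent components.
d = 14, so d^2 = 196
d^2 - 1 = 195
d^2(d^2 - 1) = 196 * 195 = 38220
Divide by 12: 38220 / 12 = 3185

3185


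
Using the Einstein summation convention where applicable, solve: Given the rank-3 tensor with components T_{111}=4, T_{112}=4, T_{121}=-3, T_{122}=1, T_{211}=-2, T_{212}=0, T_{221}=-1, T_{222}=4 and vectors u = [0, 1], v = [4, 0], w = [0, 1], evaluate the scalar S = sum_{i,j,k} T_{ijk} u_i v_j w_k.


S = sum over i,j,k of T_{ijk} u_i v_j w_k. Expanding all 8 terms:
T_{111}*u_1*v_1*w_1 = 4*0*4*0 = 0  (running total: 0)
T_{112}*u_1*v_1*w_2 = 4*0*4*1 = 0  (running total: 0)
T_{121}*u_1*v_2*w_1 = -3*0*0*0 = 0  (running total: 0)
T_{122}*u_1*v_2*w_2 = 1*0*0*1 = 0  (running total: 0)
T_{211}*u_2*v_1*w_1 = -2*1*4*0 = 0  (running total: 0)
T_{212}*u_2*v_1*w_2 = 0*1*4*1 = 0  (running total: 0)
T_{221}*u_2*v_2*w_1 = -1*1*0*0 = 0  (running total: 0)
T_{222}*u_2*v_2*w_2 = 4*1*0*1 = 0  (running total: 0)
S = 0

0


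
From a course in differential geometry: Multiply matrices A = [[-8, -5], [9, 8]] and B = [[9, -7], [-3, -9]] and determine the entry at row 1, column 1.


(AB)_{ij} = sum_k A_{ik} B_{kj}.
For i=1, j=1:
A_{11} * B_{11} = -8 * 9 = -72
A_{12} * B_{21} = -5 * -3 = 15
Sum = -72 + 15 = -57

-57


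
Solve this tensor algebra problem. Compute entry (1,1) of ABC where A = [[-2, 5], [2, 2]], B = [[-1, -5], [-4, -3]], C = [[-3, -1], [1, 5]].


(ABC)_{11} = sum_m (AB)_{1m} C_{m1}. First compute row 1 of AB.
(AB)_{11} = -2*-1 + 5*-4 = -18
(AB)_{12} = -2*-5 + 5*-3 = -5
Now contract with column 1 of C:
(AB)_{11} * C_{11} = -18 * -3 = 54
(AB)_{12} * C_{21} = -5 * 1 = -5
(ABC)_{11} = 54 + -5 = 49

49


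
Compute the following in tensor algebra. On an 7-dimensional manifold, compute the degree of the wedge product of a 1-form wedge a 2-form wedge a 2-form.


The degree of a wedge product is the sum of the degrees of the individual forms.
Degrees: 1, 2, 2
Total degree = 1 + 2 + 2 = 5

5


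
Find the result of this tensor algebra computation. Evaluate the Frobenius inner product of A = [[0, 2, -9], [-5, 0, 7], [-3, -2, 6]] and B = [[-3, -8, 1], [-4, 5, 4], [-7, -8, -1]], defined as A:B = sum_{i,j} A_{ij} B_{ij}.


A:B = sum over all i,j of A_{ij} * B_{ij}.
Row 1: 0*-3=0, 2*-8=-16, -9*1=-9 => row sum = -25
Row 2: -5*-4=20, 0*5=0, 7*4=28 => row sum = 48
Row 3: -3*-7=21, -2*-8=16, 6*-1=-6 => row sum = 31
Total = -25 + 48 + 31 = 54

54


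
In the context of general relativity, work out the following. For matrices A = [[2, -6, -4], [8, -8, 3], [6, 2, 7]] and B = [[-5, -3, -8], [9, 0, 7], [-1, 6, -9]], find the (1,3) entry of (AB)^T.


(AB)^T_{ij} = (AB)_{ji} = sum_k A_{jk} B_{ki}.
For i=1, j=3 we need (AB)_{31}:
A_{31} * B_{11} = 6 * -5 = -30
A_{32} * B_{21} = 2 * 9 = 18
A_{33} * B_{31} = 7 * -1 = -7
Sum = -30 + 18 + -7 = -19

-19


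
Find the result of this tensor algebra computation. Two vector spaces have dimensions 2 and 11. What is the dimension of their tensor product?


The dimension of a tensor product is the product of dimensions.
dim(V) = 2, dim(W) = 11
dim(V (x) W) = 2 * 11 = 22

22


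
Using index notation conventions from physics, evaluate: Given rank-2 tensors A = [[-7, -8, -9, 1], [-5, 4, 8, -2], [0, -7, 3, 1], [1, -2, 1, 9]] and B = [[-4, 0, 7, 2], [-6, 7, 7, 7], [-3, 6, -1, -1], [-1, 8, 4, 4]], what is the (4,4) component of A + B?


Tensor addition is component-wise: (A + B)_{ij} = A_{ij} + B_{ij}.
A_{44} = 9
B_{44} = 4
(A + B)_{44} = 9 + 4 = 13

13


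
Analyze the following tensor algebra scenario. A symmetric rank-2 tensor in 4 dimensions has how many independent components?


A symmetric rank-2 tensor in d dimensions has d(d+1)/2 independent components.
d = 4
d(d+1)/2 = 4 * 5 / 2 = 20 / 2 = 10

10


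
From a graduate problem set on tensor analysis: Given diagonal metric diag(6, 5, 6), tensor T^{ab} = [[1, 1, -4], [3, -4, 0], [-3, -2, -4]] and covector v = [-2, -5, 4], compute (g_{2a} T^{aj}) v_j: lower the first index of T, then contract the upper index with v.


Step 1: lower the first index. For a diagonal metric, g_{ia} T^{aj} = g_{ii} T^{ij} (no sum on i).
g_{22} = 5
S_2{}^1 = 5 * T^{21} = 5 * 3 = 15
S_2{}^2 = 5 * T^{22} = 5 * -4 = -20
S_2{}^3 = 5 * T^{23} = 5 * 0 = 0
Step 2: contract S_2{}^j with v_j.
S_2{}^1 * v_1 = 15 * -2 = -30
S_2{}^2 * v_2 = -20 * -5 = 100
S_2{}^3 * v_3 = 0 * 4 = 0
Result = -30 + 100 + 0 = 70

70


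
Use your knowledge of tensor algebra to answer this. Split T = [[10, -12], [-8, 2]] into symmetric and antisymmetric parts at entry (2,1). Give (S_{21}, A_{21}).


T_{21} = -8
T_{12} = -12
S_{21} = (-8 + -12)/2 = -20/2 = -10
A_{21} = (-8 - -12)/2 = 4/2 = 2
Check: S + A = -10 + 2 = -8 = T_{21}.

(-10, 2)


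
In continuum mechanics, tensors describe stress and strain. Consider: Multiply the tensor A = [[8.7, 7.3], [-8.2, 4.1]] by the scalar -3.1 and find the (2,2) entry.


Scalar multiplication: (cA)_{ij} = c * A_{ij}.
c = -3.1
A_{22} = 4.1
(cA)_{22} = -3.1 * 4.1 = -12.71

-12.71


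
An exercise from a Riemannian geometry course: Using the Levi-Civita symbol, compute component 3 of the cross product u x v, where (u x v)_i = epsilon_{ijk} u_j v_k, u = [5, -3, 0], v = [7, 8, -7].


(u x v)_3 = sum_{j,k} epsilon_{3jk} u_j v_k. Only permutations of (1,2,3) contribute; the two non-zero terms are:
eps_{312} u_1 v_2 = 1 * 5 * 8 = 40
eps_{321} u_2 v_1 = -1 * -3 * 7 = 21
(u x v)_3 = 61

61


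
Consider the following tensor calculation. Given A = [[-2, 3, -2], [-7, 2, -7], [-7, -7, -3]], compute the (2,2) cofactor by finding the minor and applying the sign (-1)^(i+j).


To find cofactor C_{22}, delete row 2 and column 2.
The resulting 2x2 submatrix is: [[-2, -2], [-7, -3]]
Minor M_{22} = -2*-3 - -2*-7
  = 6 - 14 = -8
Sign = (-1)^(2+2) = (-1)^4 = 1
Cofactor C_{22} = 1 * -8 = -8

-8


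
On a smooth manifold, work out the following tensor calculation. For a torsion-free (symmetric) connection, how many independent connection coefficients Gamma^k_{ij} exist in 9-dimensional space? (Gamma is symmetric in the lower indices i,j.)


Christoffel symbols Gamma^k_{ij} are symmetric in i,j, so there are d * d(d+1)/2 independent symbols.
d = 9
d(d+1)/2 = 9 * 10 / 2 = 45
Total = 9 * 45 = 405

405


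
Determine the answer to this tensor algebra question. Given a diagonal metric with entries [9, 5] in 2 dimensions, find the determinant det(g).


For a diagonal metric, the determinant is the product of diagonal entries.
Diagonal entries: 9, 5
det(g) = 9 * 5 = 45

45


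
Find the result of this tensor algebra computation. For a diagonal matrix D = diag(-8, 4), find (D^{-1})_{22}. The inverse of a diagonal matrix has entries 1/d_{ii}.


For a diagonal matrix, the inverse has entries (D^{-1})_{ii} = 1/d_{ii}.
The diagonal entries are: d_{11} = -8, d_{22} = 4
We need (D^{-1})_{22} = 1/d_{22} = 1/4 = 1/4

1/4


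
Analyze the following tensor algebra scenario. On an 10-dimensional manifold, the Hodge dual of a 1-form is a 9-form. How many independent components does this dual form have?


The Hodge dual of a p-form on an n-dimensional manifold is an (n-p)-form.
n = 10, p = 1, so dual degree = 10 - 1 = 9
The number of components is C(n, n-p) = C(10, 9) = 10

10


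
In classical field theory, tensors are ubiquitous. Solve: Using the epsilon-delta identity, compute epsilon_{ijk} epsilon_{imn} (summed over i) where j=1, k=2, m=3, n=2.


Using the identity: epsilon_{ijk} epsilon_{imn} = delta_{jm} delta_{kn} - delta_{jn} delta_{km}.
delta_{13} = 0
delta_{22} = 1
delta_{12} = 0
delta_{23} = 0
Result = 0 * 1 - 0 * 0 = 0 - 0 = 0

0


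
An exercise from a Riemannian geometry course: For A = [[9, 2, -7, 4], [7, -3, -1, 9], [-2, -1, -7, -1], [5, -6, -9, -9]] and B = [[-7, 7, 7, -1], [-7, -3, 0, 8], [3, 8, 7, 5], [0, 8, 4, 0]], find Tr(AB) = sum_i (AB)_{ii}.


Tr(AB) = sum_i (AB)_{ii} where (AB)_{ii} = sum_k A_{ik} B_{ki}.
(AB)_{11} = 9*-7 + 2*-7 + -7*3 + 4*0 = -98
(AB)_{22} = 7*7 + -3*-3 + -1*8 + 9*8 = 122
(AB)_{33} = -2*7 + -1*0 + -7*7 + -1*4 = -67
(AB)_{44} = 5*-1 + -6*8 + -9*5 + -9*0 = -98
Tr(AB) = -98 + 122 + -67 + -98 = -141

-141


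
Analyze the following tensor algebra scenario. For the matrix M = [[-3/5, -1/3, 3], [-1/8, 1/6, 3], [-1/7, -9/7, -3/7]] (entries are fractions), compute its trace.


The trace is the sum of diagonal entries.
Diagonal: M[1,1] = -3/5, M[2,2] = 1/6, M[3,3] = -3/7
Tr(M) = -3/5 + 1/6 + -3/7
Computing step by step:
After adding M[1,1]: -3/5
After adding M[2,2]: -13/30
After adding M[3,3]: -181/210
Tr(M) = -181/210

-181/210


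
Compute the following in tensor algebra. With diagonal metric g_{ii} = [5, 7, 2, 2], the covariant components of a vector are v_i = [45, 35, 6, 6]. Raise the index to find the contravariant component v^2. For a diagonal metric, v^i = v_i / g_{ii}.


To raise an index with a diagonal metric: v^i = v_i / g_{ii}.
For index 2: v_2 = 35, g_{22} = 7
v^2 = 35 / 7 = 5

5


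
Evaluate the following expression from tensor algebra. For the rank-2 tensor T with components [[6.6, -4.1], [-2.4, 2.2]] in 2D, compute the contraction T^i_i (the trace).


The contraction (trace) of a rank-2 tensor is the sum of its diagonal elements.
Diagonal entries: A[1,1] = 6.6, A[2,2] = 2.2
Tr(A) = 6.6 + 2.2 = 8.8

8.8


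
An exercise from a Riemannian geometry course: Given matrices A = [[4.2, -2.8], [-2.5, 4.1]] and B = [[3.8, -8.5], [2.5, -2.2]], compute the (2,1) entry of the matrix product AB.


(AB)_{ij} = sum_k A_{ik} B_{kj}.
For i=2, j=1:
A_{21} * B_{11} = -2.5 * 3.8 = -9.5
A_{22} * B_{21} = 4.1 * 2.5 = 10.25
Sum = -9.5 + 10.25 = 0.75

0.75


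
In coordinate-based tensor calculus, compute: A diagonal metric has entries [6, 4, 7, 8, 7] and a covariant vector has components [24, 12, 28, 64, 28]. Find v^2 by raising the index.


To raise an index with a diagonal metric: v^i = v_i / g_{ii}.
For index 2: v_2 = 12, g_{22} = 4
v^2 = 12 / 4 = 3

3


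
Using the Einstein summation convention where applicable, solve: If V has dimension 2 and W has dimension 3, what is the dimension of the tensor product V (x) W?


The dimension of a tensor product is the product of dimensions.
dim(V) = 2, dim(W) = 3
dim(V (x) W) = 2 * 3 = 6

6


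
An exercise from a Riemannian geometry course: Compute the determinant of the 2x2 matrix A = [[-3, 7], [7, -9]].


For a 2x2 matrix [[a, b], [c, d]], det = a*d - b*c.
a = -3, b = 7, c = 7, d = -9
a*d = -3 * -9 = 27
b*c = 7 * 7 = 49
det = 27 - 49 = -22

-22


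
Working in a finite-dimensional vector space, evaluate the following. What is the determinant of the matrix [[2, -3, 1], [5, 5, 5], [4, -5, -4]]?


Expanding along the first row, det(A) = a11*M_11 - a12*M_12 + a13*M_13, where M_1j is the (1,j) minor.
Minor M_11 = 5*-4 - 5*-5 = 5
Minor M_12 = 5*-4 - 5*4 = -40
Minor M_13 = 5*-5 - 5*4 = -45
det = 2*(5) - -3*(-40) + 1*(-45)
    = 10 - 120 + -45
    = -155

-155


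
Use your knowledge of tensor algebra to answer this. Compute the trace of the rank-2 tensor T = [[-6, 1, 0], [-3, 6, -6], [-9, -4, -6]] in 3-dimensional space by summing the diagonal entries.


The contraction (trace) of a rank-2 tensor is the sum of its diagonal elements.
Diagonal entries: A[1,1] = -6, A[2,2] = 6, A[3,3] = -6
Tr(A) = -6 + 6 + -6 = -6

-6


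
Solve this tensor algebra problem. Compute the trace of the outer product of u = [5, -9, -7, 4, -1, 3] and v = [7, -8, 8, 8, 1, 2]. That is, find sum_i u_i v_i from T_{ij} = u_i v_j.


The outer product gives T_{ij} = u_i v_j.
The trace (contraction) is Tr(T) = sum_i T_{ii} = sum_i u_i v_i.
Diagonal entries:
T_{11} = u_1 * v_1 = 5 * 7 = 35
T_{22} = u_2 * v_2 = -9 * -8 = 72
T_{33} = u_3 * v_3 = -7 * 8 = -56
T_{44} = u_4 * v_4 = 4 * 8 = 32
T_{55} = u_5 * v_5 = -1 * 1 = -1
T_{66} = u_6 * v_6 = 3 * 2 = 6
Tr(T) = 35 + 72 + -56 + 32 + -1 + 6 = 88

88


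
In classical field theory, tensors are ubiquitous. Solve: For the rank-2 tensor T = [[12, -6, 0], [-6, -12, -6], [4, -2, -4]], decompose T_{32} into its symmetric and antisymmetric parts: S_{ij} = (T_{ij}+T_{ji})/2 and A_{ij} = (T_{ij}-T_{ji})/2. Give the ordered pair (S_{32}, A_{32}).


T_{32} = -2
T_{23} = -6
S_{32} = (-2 + -6)/2 = -8/2 = -4
A_{32} = (-2 - -6)/2 = 4/2 = 2
Check: S + A = -4 + 2 = -2 = T_{32}.

(-4, 2)


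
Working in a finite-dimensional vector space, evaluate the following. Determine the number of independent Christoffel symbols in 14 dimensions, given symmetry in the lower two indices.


Christoffel symbols Gamma^k_{ij} are symmetric in i,j, so there are d * d(d+1)/2 independent symbols.
d = 14
d(d+1)/2 = 14 * 15 / 2 = 105
Total = 14 * 105 = 1470

1470


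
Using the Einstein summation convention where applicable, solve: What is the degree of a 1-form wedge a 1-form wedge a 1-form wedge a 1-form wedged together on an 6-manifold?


The degree of a wedge product is the sum of the degrees of the individual forms.
Degrees: 1, 1, 1, 1
Total degree = 1 + 1 + 1 + 1 = 4

4


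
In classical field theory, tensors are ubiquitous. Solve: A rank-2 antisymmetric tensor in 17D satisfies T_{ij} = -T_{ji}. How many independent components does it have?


An antisymmetric rank-2 tensor satisfies A_{ij} = -A_{ji}, so diagonal entries are zero.
The independent components are the upper-triangular entries: C(n, 2) = n(n-1)/2.
n = 17
C(17, 2) = 17 * 16 / 2 = 272 / 2 = 136

136


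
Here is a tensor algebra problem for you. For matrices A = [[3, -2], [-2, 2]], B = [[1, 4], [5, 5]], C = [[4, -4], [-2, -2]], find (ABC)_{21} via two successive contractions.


(ABC)_{21} = sum_m (AB)_{2m} C_{m1}. First compute row 2 of AB.
(AB)_{21} = -2*1 + 2*5 = 8
(AB)_{22} = -2*4 + 2*5 = 2
Now contract with column 1 of C:
(AB)_{21} * C_{11} = 8 * 4 = 32
(AB)_{22} * C_{21} = 2 * -2 = -4
(ABC)_{21} = 32 + -4 = 28

28


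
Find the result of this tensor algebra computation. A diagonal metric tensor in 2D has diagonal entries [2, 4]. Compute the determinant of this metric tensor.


For a diagonal metric, the determinant is the product of diagonal entries.
Diagonal entries: 2, 4
det(g) = 2 * 4 = 8

8


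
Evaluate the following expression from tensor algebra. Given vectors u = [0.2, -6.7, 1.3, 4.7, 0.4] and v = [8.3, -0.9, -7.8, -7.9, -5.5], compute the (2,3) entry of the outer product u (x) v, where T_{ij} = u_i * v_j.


The outer product entry T_{ij} = u_i * v_j.
We need i=2, j=3.
u_2 = -6.7, v_3 = -7.8
T_{2,3} = -6.7 * -7.8 = 52.26

52.26


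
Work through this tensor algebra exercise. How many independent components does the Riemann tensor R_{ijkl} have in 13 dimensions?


The Riemann tensor in d dimensions has d^2(d^2 - 1)/12 independent components.
d = 13, so d^2 = 169
d^2 - 1 = 168
d^2(d^2 - 1) = 169 * 168 = 28392
Divide by 12: 28392 / 12 = 2366

2366


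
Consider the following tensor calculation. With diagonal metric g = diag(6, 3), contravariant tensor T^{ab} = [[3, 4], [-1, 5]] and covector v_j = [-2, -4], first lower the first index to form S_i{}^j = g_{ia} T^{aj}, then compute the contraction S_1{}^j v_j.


Step 1: lower the first index. For a diagonal metric, g_{ia} T^{aj} = g_{ii} T^{ij} (no sum on i).
g_{11} = 6
S_1{}^1 = 6 * T^{11} = 6 * 3 = 18
S_1{}^2 = 6 * T^{12} = 6 * 4 = 24
Step 2: contract S_1{}^j with v_j.
S_1{}^1 * v_1 = 18 * -2 = -36
S_1{}^2 * v_2 = 24 * -4 = -96
Result = -36 + -96 = -132

-132


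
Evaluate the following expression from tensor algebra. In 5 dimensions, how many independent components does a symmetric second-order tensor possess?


A symmetric rank-2 tensor in d dimensions has d(d+1)/2 independent components.
d = 5
d(d+1)/2 = 5 * 6 / 2 = 30 / 2 = 15

15


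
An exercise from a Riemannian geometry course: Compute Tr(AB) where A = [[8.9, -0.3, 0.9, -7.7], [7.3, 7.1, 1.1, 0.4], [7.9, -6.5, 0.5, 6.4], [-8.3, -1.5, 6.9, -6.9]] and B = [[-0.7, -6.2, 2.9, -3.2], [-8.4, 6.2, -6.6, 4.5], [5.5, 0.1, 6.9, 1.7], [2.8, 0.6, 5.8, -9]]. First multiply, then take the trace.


Tr(AB) = sum_i (AB)_{ii} where (AB)_{ii} = sum_k A_{ik} B_{ki}.
(AB)_{11} = 8.9*-0.7 + -0.3*-8.4 + 0.9*5.5 + -7.7*2.8 = -20.32
(AB)_{22} = 7.3*-6.2 + 7.1*6.2 + 1.1*0.1 + 0.4*0.6 = -0.89
(AB)_{33} = 7.9*2.9 + -6.5*-6.6 + 0.5*6.9 + 6.4*5.8 = 106.38
(AB)_{44} = -8.3*-3.2 + -1.5*4.5 + 6.9*1.7 + -6.9*-9 = 93.64
Tr(AB) = -20.32 + -0.89 + 106.38 + 93.64 = 178.81

178.81


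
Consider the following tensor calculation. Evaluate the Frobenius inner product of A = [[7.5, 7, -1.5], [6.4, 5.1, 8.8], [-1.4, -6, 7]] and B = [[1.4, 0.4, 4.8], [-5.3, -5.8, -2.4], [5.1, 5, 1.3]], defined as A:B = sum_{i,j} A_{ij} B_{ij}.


A:B = sum over all i,j of A_{ij} * B_{ij}.
Row 1: 7.5*1.4=10.5, 7*0.4=2.8, -1.5*4.8=-7.2 => row sum = 6.1
Row 2: 6.4*-5.3=-33.92, 5.1*-5.8=-29.58, 8.8*-2.4=-21.12 => row sum = -84.62
Row 3: -1.4*5.1=-7.14, -6*5=-30, 7*1.3=9.1 => row sum = -28.04
Total = 6.1 + -84.62 + -28.04 = -106.56

-106.56


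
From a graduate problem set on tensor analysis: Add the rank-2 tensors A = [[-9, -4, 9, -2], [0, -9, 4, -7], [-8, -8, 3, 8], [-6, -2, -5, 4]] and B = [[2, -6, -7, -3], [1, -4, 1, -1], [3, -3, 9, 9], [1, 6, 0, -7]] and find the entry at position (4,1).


Tensor addition is component-wise: (A + B)_{ij} = A_{ij} + B_{ij}.
A_{41} = -6
B_{41} = 1
(A + B)_{41} = -6 + 1 = -5

-5


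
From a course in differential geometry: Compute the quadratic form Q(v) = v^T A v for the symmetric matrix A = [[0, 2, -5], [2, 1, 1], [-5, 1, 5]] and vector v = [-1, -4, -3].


First compute Av:
(Av)_1 = 0*-1 + 2*-4 + -5*-3 = 7
(Av)_2 = 2*-1 + 1*-4 + 1*-3 = -9
(Av)_3 = -5*-1 + 1*-4 + 5*-3 = -14
Av = [7, -9, -14]
Then v^T (Av) = -1*7 + -4*-9 + -3*-14
= -7 + 36 + 42 = 71

71


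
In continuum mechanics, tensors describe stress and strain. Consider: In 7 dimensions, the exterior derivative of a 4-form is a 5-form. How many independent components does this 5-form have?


The exterior derivative of a p-form is a (p+1)-form.
Its number of independent components is C(n, p+1).
n = 7, p+1 = 5
C(7, 5) = 21

21


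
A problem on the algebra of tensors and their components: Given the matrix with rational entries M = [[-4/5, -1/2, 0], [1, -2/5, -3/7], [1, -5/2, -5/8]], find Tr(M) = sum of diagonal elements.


The trace is the sum of diagonal entries.
Diagonal: M[1,1] = -4/5, M[2,2] = -2/5, M[3,3] = -5/8
Tr(M) = -4/5 + -2/5 + -5/8
Computing step by step:
After adding M[1,1]: -4/5
After adding M[2,2]: -6/5
After adding M[3,3]: -73/40
Tr(M) = -73/40

-73/40


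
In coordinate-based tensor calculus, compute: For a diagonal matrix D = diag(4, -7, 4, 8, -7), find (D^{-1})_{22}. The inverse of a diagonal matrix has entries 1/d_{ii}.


For a diagonal matrix, the inverse has entries (D^{-1})_{ii} = 1/d_{ii}.
The diagonal entries are: d_{11} = 4, d_{22} = -7, d_{33} = 4, d_{44} = 8, d_{55} = -7
We need (D^{-1})_{22} = 1/d_{22} = 1/-7 = -1/7

-1/7


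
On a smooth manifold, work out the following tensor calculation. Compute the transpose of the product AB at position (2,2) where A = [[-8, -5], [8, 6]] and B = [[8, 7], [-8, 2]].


(AB)^T_{ij} = (AB)_{ji} = sum_k A_{jk} B_{ki}.
For i=2, j=2 we need (AB)_{22}:
A_{21} * B_{12} = 8 * 7 = 56
A_{22} * B_{22} = 6 * 2 = 12
Sum = 56 + 12 = 68

68


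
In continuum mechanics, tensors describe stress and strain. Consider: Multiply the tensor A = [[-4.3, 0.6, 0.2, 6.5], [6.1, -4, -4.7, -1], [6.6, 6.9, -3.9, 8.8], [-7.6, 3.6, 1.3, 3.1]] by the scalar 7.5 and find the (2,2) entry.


Scalar multiplication: (cA)_{ij} = c * A_{ij}.
c = 7.5
A_{22} = -4
(cA)_{22} = 7.5 * -4 = -30

-30


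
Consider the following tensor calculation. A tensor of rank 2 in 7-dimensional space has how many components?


The number of components of a rank-r tensor in d dimensions is d^r.
Here d = 7 and r = 2.
7^2 = 49

49


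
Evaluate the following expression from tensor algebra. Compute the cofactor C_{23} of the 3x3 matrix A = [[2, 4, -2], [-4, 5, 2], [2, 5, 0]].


To find cofactor C_{23}, delete row 2 and column 3.
The resulting 2x2 submatrix is: [[2, 4], [2, 5]]
Minor M_{23} = 2*5 - 4*2
  = 10 - 8 = 2
Sign = (-1)^(2+3) = (-1)^5 = -1
Cofactor C_{23} = -1 * 2 = -2

-2


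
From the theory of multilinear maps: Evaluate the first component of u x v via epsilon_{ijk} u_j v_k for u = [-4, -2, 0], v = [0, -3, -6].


(u x v)_1 = sum_{j,k} epsilon_{1jk} u_j v_k. Only permutations of (1,2,3) contribute; the two non-zero terms are:
eps_{123} u_2 v_3 = 1 * -2 * -6 = 12
eps_{132} u_3 v_2 = -1 * 0 * -3 = 0
(u x v)_1 = 12

12


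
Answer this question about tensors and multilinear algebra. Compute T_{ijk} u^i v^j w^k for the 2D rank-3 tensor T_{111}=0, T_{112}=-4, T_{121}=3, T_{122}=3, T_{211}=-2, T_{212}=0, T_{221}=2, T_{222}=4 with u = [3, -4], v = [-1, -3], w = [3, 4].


S = sum over i,j,k of T_{ijk} u_i v_j w_k. Expanding all 8 terms:
T_{111}*u_1*v_1*w_1 = 0*3*-1*3 = 0  (running total: 0)
T_{112}*u_1*v_1*w_2 = -4*3*-1*4 = 48  (running total: 48)
T_{121}*u_1*v_2*w_1 = 3*3*-3*3 = -81  (running total: -33)
T_{122}*u_1*v_2*w_2 = 3*3*-3*4 = -108  (running total: -141)
T_{211}*u_2*v_1*w_1 = -2*-4*-1*3 = -24  (running total: -165)
T_{212}*u_2*v_1*w_2 = 0*-4*-1*4 = 0  (running total: -165)
T_{221}*u_2*v_2*w_1 = 2*-4*-3*3 = 72  (running total: -93)
T_{222}*u_2*v_2*w_2 = 4*-4*-3*4 = 192  (running total: 99)
S = 99

99


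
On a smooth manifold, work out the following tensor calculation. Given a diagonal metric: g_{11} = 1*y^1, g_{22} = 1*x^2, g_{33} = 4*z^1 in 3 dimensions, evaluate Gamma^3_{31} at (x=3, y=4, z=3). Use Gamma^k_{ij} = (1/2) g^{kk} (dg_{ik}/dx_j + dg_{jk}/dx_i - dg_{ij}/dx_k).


For a diagonal metric, Gamma^k_{ij} = (1/2) g^{kk} (dg_{ik}/dx_j + dg_{jk}/dx_i - dg_{ij}/dx_k).
The metric is diagonal, so g_{ab} = 0 for a != b.
At the given point: g_{11} = 4, g_{22} = 9, g_{33} = 12
g^{33} = 1/12
dg_{33}/dx_1 = dg_{33}/dx_1 = 0
dg_{13}/dx_3 = 0 (off-diagonal)
dg_{31}/dx_3 = 0 (off-diagonal)
Numerator = 0 + 0 - 0 = 0
Gamma^3_{31} = 0 / (2 * 12) = 0

0


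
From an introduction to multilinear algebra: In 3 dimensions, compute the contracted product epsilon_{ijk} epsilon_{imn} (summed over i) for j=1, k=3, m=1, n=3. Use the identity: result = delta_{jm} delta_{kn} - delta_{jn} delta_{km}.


Using the identity: epsilon_{ijk} epsilon_{imn} = delta_{jm} delta_{kn} - delta_{jn} delta_{km}.
delta_{11} = 1
delta_{33} = 1
delta_{13} = 0
delta_{31} = 0
Result = 1 * 1 - 0 * 0 = 1 - 0 = 1

1


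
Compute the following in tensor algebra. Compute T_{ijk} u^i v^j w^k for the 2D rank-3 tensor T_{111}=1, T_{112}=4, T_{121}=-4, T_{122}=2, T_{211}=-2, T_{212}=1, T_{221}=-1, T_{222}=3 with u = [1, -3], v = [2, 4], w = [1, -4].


S = sum over i,j,k of T_{ijk} u_i v_j w_k. Expanding all 8 terms:
T_{111}*u_1*v_1*w_1 = 1*1*2*1 = 2  (running total: 2)
T_{112}*u_1*v_1*w_2 = 4*1*2*-4 = -32  (running total: -30)
T_{121}*u_1*v_2*w_1 = -4*1*4*1 = -16  (running total: -46)
T_{122}*u_1*v_2*w_2 = 2*1*4*-4 = -32  (running total: -78)
T_{211}*u_2*v_1*w_1 = -2*-3*2*1 = 12  (running total: -66)
T_{212}*u_2*v_1*w_2 = 1*-3*2*-4 = 24  (running total: -42)
T_{221}*u_2*v_2*w_1 = -1*-3*4*1 = 12  (running total: -30)
T_{222}*u_2*v_2*w_2 = 3*-3*4*-4 = 144  (running total: 114)
S = 114

114


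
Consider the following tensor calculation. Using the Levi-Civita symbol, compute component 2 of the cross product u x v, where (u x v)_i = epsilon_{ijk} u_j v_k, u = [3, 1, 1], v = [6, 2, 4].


(u x v)_2 = sum_{j,k} epsilon_{2jk} u_j v_k. Only permutations of (1,2,3) contribute; the two non-zero terms are:
eps_{213} u_1 v_3 = -1 * 3 * 4 = -12
eps_{231} u_3 v_1 = 1 * 1 * 6 = 6
(u x v)_2 = -6

-6


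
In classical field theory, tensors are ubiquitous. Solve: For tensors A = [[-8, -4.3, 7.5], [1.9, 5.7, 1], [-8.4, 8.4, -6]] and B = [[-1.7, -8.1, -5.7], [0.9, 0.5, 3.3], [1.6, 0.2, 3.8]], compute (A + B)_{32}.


Tensor addition is component-wise: (A + B)_{ij} = A_{ij} + B_{ij}.
A_{32} = 8.4
B_{32} = 0.2
(A + B)_{32} = 8.4 + 0.2 = 8.6

8.6


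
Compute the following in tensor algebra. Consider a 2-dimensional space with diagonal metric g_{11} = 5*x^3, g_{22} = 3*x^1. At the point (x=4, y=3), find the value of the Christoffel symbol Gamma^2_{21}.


For a diagonal metric, Gamma^k_{ij} = (1/2) g^{kk} (dg_{ik}/dx_j + dg_{jk}/dx_i - dg_{ij}/dx_k).
The metric is diagonal, so g_{ab} = 0 for a != b.
At the given point: g_{11} = 320, g_{22} = 12
g^{22} = 1/12
dg_{22}/dx_1 = dg_{22}/dx_1 = 3
dg_{12}/dx_2 = 0 (off-diagonal)
dg_{21}/dx_2 = 0 (off-diagonal)
Numerator = 3 + 0 - 0 = 3
Gamma^2_{21} = 3 / (2 * 12) = 1/8

1/8


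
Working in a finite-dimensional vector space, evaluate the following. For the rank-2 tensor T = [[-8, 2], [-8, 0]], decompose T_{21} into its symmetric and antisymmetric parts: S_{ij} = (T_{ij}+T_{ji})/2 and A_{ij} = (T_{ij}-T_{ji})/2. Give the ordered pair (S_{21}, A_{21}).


T_{21} = -8
T_{12} = 2
S_{21} = (-8 + 2)/2 = -6/2 = -3
A_{21} = (-8 - 2)/2 = -10/2 = -5
Check: S + A = -3 + -5 = -8 = T_{21}.

(-3, -5)


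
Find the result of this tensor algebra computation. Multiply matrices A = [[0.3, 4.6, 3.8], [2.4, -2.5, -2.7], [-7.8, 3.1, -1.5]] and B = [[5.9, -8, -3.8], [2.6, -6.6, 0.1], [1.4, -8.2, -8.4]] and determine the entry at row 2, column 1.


(AB)_{ij} = sum_k A_{ik} B_{kj}.
For i=2, j=1:
A_{21} * B_{11} = 2.4 * 5.9 = 14.16
A_{22} * B_{21} = -2.5 * 2.6 = -6.5
A_{23} * B_{31} = -2.7 * 1.4 = -3.78
Sum = 14.16 + -6.5 + -3.78 = 3.88

3.88


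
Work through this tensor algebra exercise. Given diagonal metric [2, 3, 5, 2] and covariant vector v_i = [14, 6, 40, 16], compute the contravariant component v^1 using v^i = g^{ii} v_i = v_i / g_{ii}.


To raise an index with a diagonal metric: v^i = v_i / g_{ii}.
For index 1: v_1 = 14, g_{11} = 2
v^1 = 14 / 2 = 7

7


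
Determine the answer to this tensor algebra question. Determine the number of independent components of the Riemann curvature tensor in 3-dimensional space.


The Riemann tensor in d dimensions has d^2(d^2 - 1)/12 independent components.
d = 3, so d^2 = 9
d^2 - 1 = 8
d^2(d^2 - 1) = 9 * 8 = 72
Divide by 12: 72 / 12 = 6

6


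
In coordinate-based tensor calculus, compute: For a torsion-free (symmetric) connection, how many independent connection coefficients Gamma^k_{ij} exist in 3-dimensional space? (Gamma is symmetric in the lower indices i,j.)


Christoffel symbols Gamma^k_{ij} are symmetric in i,j, so there are d * d(d+1)/2 independent symbols.
d = 3
d(d+1)/2 = 3 * 4 / 2 = 6
Total = 3 * 6 = 18

18


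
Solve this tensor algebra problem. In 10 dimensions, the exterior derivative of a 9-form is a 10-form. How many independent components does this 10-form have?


The exterior derivative of a p-form is a (p+1)-form.
Its number of independent components is C(n, p+1).
n = 10, p+1 = 10
C(10, 10) = 1

1


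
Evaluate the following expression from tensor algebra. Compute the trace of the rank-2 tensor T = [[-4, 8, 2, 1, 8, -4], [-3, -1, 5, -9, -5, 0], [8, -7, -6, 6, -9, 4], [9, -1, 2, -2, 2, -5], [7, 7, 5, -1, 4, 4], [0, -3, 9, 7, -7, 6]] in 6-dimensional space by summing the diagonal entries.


The contraction (trace) of a rank-2 tensor is the sum of its diagonal elements.
Diagonal entries: A[1,1] = -4, A[2,2] = -1, A[3,3] = -6, A[4,4] = -2, A[5,5] = 4, A[6,6] = 6
Tr(A) = -4 + -1 + -6 + -2 + 4 + 6 = -3

-3


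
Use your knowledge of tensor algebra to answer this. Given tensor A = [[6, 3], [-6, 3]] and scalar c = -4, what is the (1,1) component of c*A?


Scalar multiplication: (cA)_{ij} = c * A_{ij}.
c = -4
A_{11} = 6
(cA)_{11} = -4 * 6 = -24

-24


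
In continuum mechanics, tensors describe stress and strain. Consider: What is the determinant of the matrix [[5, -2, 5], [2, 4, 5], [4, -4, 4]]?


Expanding along the first row, det(A) = a11*M_11 - a12*M_12 + a13*M_13, where M_1j is the (1,j) minor.
Minor M_11 = 4*4 - 5*-4 = 36
Minor M_12 = 2*4 - 5*4 = -12
Minor M_13 = 2*-4 - 4*4 = -24
det = 5*(36) - -2*(-12) + 5*(-24)
    = 180 - 24 + -120
    = 36

36


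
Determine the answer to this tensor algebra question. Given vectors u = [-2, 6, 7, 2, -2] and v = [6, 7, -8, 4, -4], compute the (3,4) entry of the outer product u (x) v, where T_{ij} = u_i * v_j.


The outer product entry T_{ij} = u_i * v_j.
We need i=3, j=4.
u_3 = 7, v_4 = 4
T_{3,4} = 7 * 4 = 28

28


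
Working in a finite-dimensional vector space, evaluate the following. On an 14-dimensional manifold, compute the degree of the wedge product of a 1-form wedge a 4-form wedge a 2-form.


The degree of a wedge product is the sum of the degrees of the individual forms.
Degrees: 1, 4, 2
Total degree = 1 + 4 + 2 = 7

7


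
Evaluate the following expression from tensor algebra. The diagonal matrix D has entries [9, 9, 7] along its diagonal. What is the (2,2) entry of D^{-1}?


For a diagonal matrix, the inverse has entries (D^{-1})_{ii} = 1/d_{ii}.
The diagonal entries are: d_{11} = 9, d_{22} = 9, d_{33} = 7
We need (D^{-1})_{22} = 1/d_{22} = 1/9 = 1/9

1/9


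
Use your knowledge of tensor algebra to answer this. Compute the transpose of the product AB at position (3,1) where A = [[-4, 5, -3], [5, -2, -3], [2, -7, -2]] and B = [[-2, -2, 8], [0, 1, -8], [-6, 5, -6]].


(AB)^T_{ij} = (AB)_{ji} = sum_k A_{jk} B_{ki}.
For i=3, j=1 we need (AB)_{13}:
A_{11} * B_{13} = -4 * 8 = -32
A_{12} * B_{23} = 5 * -8 = -40
A_{13} * B_{33} = -3 * -6 = 18
Sum = -32 + -40 + 18 = -54

-54


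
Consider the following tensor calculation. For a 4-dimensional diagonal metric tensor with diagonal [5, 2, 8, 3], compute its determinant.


For a diagonal metric, the determinant is the product of diagonal entries.
Diagonal entries: 5, 2, 8, 3
det(g) = 5 * 2 * 8 * 3 = 240

240


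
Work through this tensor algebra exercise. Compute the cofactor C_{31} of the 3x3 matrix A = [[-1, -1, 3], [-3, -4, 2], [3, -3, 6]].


To find cofactor C_{31}, delete row 3 and column 1.
The resulting 2x2 submatrix is: [[-1, 3], [-4, 2]]
Minor M_{31} = -1*2 - 3*-4
  = -2 - -12 = 10
Sign = (-1)^(3+1) = (-1)^4 = 1
Cofactor C_{31} = 1 * 10 = 10

10


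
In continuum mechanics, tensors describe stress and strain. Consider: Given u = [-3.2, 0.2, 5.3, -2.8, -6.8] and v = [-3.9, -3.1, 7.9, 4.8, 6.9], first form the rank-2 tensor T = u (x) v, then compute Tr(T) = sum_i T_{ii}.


The outer product gives T_{ij} = u_i v_j.
The trace (contraction) is Tr(T) = sum_i T_{ii} = sum_i u_i v_i.
Diagonal entries:
T_{11} = u_1 * v_1 = -3.2 * -3.9 = 12.48
T_{22} = u_2 * v_2 = 0.2 * -3.1 = -0.62
T_{33} = u_3 * v_3 = 5.3 * 7.9 = 41.87
T_{44} = u_4 * v_4 = -2.8 * 4.8 = -13.44
T_{55} = u_5 * v_5 = -6.8 * 6.9 = -46.92
Tr(T) = 12.48 + -0.62 + 41.87 + -13.44 + -46.92 = -6.63

-6.63


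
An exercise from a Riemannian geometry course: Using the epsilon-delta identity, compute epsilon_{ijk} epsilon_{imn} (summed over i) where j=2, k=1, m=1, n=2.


Using the identity: epsilon_{ijk} epsilon_{imn} = delta_{jm} delta_{kn} - delta_{jn} delta_{km}.
delta_{21} = 0
delta_{12} = 0
delta_{22} = 1
delta_{11} = 1
Result = 0 * 0 - 1 * 1 = 0 - 1 = -1

-1


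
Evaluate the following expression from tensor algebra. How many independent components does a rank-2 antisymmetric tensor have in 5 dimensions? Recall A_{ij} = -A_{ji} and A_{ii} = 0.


An antisymmetric rank-2 tensor satisfies A_{ij} = -A_{ji}, so diagonal entries are zero.
The independent components are the upper-triangular entries: C(n, 2) = n(n-1)/2.
n = 5
C(5, 2) = 5 * 4 / 2 = 20 / 2 = 10

10


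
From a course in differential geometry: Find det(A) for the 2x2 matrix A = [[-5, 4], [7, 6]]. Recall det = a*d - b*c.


For a 2x2 matrix [[a, b], [c, d]], det = a*d - b*c.
a = -5, b = 4, c = 7, d = 6
a*d = -5 * 6 = -30
b*c = 4 * 7 = 28
det = -30 - 28 = -58

-58


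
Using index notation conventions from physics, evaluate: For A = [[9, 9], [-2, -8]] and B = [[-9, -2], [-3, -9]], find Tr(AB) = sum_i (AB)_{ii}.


Tr(AB) = sum_i (AB)_{ii} where (AB)_{ii} = sum_k A_{ik} B_{ki}.
(AB)_{11} = 9*-9 + 9*-3 = -108
(AB)_{22} = -2*-2 + -8*-9 = 76
Tr(AB) = -108 + 76 = -32

-32


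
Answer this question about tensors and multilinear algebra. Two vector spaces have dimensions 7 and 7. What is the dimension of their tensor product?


The dimension of a tensor product is the product of dimensions.
dim(V) = 7, dim(W) = 7
dim(V (x) W) = 7 * 7 = 49

49


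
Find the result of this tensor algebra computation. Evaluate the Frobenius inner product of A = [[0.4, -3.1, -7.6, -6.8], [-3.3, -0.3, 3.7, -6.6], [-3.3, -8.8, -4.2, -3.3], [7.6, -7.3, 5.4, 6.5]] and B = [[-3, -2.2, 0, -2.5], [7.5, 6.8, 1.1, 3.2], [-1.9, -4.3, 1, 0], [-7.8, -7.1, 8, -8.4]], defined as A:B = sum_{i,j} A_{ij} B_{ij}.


A:B = sum over all i,j of A_{ij} * B_{ij}.
Row 1: 0.4*-3=-1.2, -3.1*-2.2=6.82, -7.6*0=0, -6.8*-2.5=17 => row sum = 22.62
Row 2: -3.3*7.5=-24.75, -0.3*6.8=-2.04, 3.7*1.1=4.07, -6.6*3.2=-21.12 => row sum = -43.84
Row 3: -3.3*-1.9=6.27, -8.8*-4.3=37.84, -4.2*1=-4.2, -3.3*0=0 => row sum = 39.91
Row 4: 7.6*-7.8=-59.28, -7.3*-7.1=51.83, 5.4*8=43.2, 6.5*-8.4=-54.6 => row sum = -18.85
Total = 22.62 + -43.84 + 39.91 + -18.85 = -0.16

-0.16
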